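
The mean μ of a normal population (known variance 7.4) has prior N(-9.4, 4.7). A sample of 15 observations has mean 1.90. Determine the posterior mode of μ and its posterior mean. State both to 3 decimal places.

μ_MAP = 0.827, E[μ|data] = 0.827

Posterior for μ is Normal. Precision-weighted mean: (1/4.7·-9.4 + 15/7.4·1.90) / (1/4.7 + 15/7.4) = 0.827.
A Normal posterior is symmetric, so mode = mean.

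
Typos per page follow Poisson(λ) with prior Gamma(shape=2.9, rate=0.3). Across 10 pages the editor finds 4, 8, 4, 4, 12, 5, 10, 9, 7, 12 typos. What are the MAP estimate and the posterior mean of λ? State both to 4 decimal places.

λ_MAP = 7.4660, E[λ|data] = 7.5631

Σ counts = 75. Posterior: Gamma(shape = 2.9+75 = 77.9, rate = 0.3+10 = 10.3).
Mode = (α−1)/β = 76.9/10.3 = 7.4660.
Mean = α/β = 77.9/10.3 = 7.5631.
Mean > mode: the posterior has a right tail.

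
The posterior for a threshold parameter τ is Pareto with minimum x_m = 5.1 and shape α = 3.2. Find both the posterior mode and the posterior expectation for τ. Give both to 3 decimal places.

The Pareto density is strictly decreasing on [x_m, ∞), so the mode is x_m = 5.100.
Mean = α·x_m/(α−1) = 3.2·5.1/2.2 = 7.418.
The mean is pulled above the mode by the posterior's right skew.

MAP = 5.100; posterior mean = 7.418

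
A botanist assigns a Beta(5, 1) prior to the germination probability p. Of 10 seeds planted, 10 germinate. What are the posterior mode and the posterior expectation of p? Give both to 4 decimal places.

MAP: 1.0000. Posterior mean: 0.9375.

Posterior: Beta(5+10, 1+0) = Beta(15, 1).
Since β = 1 ≤ 1 and α > 1, the Beta density is monotone increasing on [0,1]; the mode is at 1.
Mean = 15/(15+1) = 0.9375.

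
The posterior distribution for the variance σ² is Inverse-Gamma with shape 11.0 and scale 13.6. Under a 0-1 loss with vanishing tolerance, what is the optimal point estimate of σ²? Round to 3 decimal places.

Mode = β/(α+1) = 13.6/12.0 = 1.133.
Mean = β/(α−1) = 13.6/10.0 = 1.360.
This is the posterior mode — the MAP estimate.

1.133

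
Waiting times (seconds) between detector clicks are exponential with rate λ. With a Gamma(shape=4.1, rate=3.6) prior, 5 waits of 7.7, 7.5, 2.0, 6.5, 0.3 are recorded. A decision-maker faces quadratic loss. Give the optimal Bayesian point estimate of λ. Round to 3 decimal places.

0.330

Σ times = 24.0. Posterior: Gamma(shape = 4.1+5 = 9.1, rate = 3.6+24.0 = 27.6).
Mode = (α−1)/β = 8.1/27.6 = 0.293.
Mean = α/β = 9.1/27.6 = 0.330.
Quadratic loss ⇒ the optimal estimator is the posterior mean.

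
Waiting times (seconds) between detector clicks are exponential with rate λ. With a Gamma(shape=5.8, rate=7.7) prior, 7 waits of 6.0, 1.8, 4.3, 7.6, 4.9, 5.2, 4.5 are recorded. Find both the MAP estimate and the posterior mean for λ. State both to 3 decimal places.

MAP: 0.281. Posterior mean: 0.305.

Σ times = 34.3. Posterior: Gamma(shape = 5.8+7 = 12.8, rate = 7.7+34.3 = 42.0).
Mode = (α−1)/β = 11.8/42.0 = 0.281.
Mean = α/β = 12.8/42.0 = 0.305.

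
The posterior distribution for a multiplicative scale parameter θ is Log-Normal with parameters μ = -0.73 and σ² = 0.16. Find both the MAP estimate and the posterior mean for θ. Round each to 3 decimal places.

MAP estimate = 0.411, posterior mean = 0.522

Mode = exp(μ − σ²) = exp(-0.89) = 0.411.
Mean = exp(μ + σ²/2) = exp(-0.650) = 0.522.
Right-skewed posterior ⇒ mode < mean.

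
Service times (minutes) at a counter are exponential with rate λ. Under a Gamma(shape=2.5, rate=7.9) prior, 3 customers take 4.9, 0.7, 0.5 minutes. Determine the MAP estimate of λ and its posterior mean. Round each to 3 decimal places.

Σ times = 6.1. Posterior: Gamma(shape = 2.5+3 = 5.5, rate = 7.9+6.1 = 14.0).
Mode = (α−1)/β = 4.5/14.0 = 0.321.
Mean = α/β = 5.5/14.0 = 0.393.
The posterior is right-skewed, so the mean exceeds the mode.

λ_MAP = 0.321, E[λ|data] = 0.393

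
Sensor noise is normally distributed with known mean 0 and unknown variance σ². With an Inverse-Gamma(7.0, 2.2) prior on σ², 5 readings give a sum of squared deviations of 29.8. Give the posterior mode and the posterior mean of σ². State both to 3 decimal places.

MAP: 1.629. Posterior mean: 2.012.

Posterior: Inverse-Gamma(shape = 7.0+5/2 = 9.5, scale = 2.2+29.8/2 = 17.1).
Mode = β/(α+1) = 17.1/10.5 = 1.629.
Mean = β/(α−1) = 17.1/8.5 = 2.012.
The mean is pulled above the mode by the posterior's right skew.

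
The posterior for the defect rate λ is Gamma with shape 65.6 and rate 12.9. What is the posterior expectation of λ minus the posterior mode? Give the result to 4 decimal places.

0.0775

Mode = (α−1)/β = 64.6/12.9 = 5.0078.
Mean = α/β = 65.6/12.9 = 5.0853.
Difference = 5.0853 − 5.0078 = 0.0775.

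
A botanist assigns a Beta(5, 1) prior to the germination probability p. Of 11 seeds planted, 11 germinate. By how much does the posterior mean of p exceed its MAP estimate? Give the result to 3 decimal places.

Posterior: Beta(5+11, 1+0) = Beta(16, 1).
Since β = 1 ≤ 1 and α > 1, the Beta density is monotone increasing on [0,1]; the mode is at 1.
Mean = 16/(16+1) = 0.941.
Difference = 0.941 − 1.000 = -0.059.

-0.059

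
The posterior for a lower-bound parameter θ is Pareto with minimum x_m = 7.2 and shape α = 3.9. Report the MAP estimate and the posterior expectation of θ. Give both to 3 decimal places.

MAP = 7.200, posterior mean = 9.683

The Pareto density is strictly decreasing on [x_m, ∞), so the mode is x_m = 7.200.
Mean = α·x_m/(α−1) = 3.9·7.2/2.9 = 9.683.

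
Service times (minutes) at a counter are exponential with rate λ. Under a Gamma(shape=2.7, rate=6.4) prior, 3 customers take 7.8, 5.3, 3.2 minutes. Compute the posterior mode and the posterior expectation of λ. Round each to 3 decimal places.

Σ times = 16.3. Posterior: Gamma(shape = 2.7+3 = 5.7, rate = 6.4+16.3 = 22.7).
Mode = (α−1)/β = 4.7/22.7 = 0.207.
Mean = α/β = 5.7/22.7 = 0.251.

λ_MAP = 0.207, E[λ|data] = 0.251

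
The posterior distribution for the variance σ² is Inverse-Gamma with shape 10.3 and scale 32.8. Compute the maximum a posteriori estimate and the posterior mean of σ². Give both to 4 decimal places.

Mode = β/(α+1) = 32.8/11.3 = 2.9027.
Mean = β/(α−1) = 32.8/9.3 = 3.5269.

MAP = 2.9027; posterior mean = 3.5269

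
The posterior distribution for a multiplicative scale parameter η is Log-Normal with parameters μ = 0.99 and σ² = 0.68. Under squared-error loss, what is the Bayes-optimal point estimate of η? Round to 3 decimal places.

Mode = exp(μ − σ²) = exp(0.31) = 1.363.
Mean = exp(μ + σ²/2) = exp(1.330) = 3.781.
Squared-error loss ⇒ the optimal estimator is the posterior mean.

3.781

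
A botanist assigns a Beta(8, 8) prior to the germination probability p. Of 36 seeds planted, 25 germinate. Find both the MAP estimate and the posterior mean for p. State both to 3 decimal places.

MAP estimate = 0.640, posterior mean = 0.635

Posterior: Beta(8+25, 8+11) = Beta(33, 19).
Mode = (33−1)/(33+19−2) = 32/50 = 0.640.
Mean = 33/(33+19) = 33/52 = 0.635.
Mode > mean: the posterior has a left tail.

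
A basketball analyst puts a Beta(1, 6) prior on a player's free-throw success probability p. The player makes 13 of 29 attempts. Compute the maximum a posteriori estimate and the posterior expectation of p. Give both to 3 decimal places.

maximum a posteriori estimate = 0.382, posterior expectation = 0.389

Posterior: Beta(1+13, 6+16) = Beta(14, 22).
Mode = (14−1)/(14+22−2) = 13/34 = 0.382.
Mean = 14/(14+22) = 14/36 = 0.389.
Mean > mode: the posterior has a right tail.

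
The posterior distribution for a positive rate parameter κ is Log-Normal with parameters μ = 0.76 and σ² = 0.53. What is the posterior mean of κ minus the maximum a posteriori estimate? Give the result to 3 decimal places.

1.528

Mode = exp(μ − σ²) = exp(0.23) = 1.259.
Mean = exp(μ + σ²/2) = exp(1.025) = 2.787.
Difference = 2.787 − 1.259 = 1.528.
Mean > mode: the posterior has a right tail.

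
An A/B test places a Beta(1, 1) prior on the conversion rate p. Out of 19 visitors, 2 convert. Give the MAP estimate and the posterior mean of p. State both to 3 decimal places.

Posterior: Beta(1+2, 1+17) = Beta(3, 18).
Mode = (3−1)/(3+18−2) = 2/19 = 0.105.
Mean = 3/(3+18) = 3/21 = 0.143.

MAP estimate = 0.105, posterior mean = 0.143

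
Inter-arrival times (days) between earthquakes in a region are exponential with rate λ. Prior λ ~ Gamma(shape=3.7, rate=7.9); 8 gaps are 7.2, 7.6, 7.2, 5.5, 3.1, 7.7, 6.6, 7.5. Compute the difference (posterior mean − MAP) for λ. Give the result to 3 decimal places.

Σ times = 52.4. Posterior: Gamma(shape = 3.7+8 = 11.7, rate = 7.9+52.4 = 60.3).
Mode = (α−1)/β = 10.7/60.3 = 0.177.
Mean = α/β = 11.7/60.3 = 0.194.
Difference = 0.194 − 0.177 = 0.017.

0.017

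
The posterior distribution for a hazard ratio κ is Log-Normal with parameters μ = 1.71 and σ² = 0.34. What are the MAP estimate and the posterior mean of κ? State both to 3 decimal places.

Mode = exp(μ − σ²) = exp(1.37) = 3.935.
Mean = exp(μ + σ²/2) = exp(1.880) = 6.554.
Mean > mode: the posterior has a right tail.

MAP estimate = 3.935, posterior mean = 6.554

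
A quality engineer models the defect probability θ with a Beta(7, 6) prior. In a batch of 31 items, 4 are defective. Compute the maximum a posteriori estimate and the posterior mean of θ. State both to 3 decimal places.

MAP = 0.238; posterior mean = 0.250

Posterior: Beta(7+4, 6+27) = Beta(11, 33).
Mode = (11−1)/(11+33−2) = 10/42 = 0.238.
Mean = 11/(11+33) = 11/44 = 0.250.
Mean > mode: the posterior has a right tail.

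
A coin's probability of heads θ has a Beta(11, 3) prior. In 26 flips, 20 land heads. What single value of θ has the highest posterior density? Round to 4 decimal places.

Posterior: Beta(11+20, 3+6) = Beta(31, 9).
Mode = (31−1)/(31+9−2) = 30/38 = 0.7895.
Mean = 31/(31+9) = 31/40 = 0.7750.
This is the posterior mode — the MAP estimate.

0.7895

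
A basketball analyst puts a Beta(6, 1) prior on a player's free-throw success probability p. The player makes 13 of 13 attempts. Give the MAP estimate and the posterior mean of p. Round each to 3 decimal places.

MAP estimate = 1.000, posterior mean = 0.950

Posterior: Beta(6+13, 1+0) = Beta(19, 1).
Since β = 1 ≤ 1 and α > 1, the Beta density is monotone increasing on [0,1]; the mode is at 1.
Mean = 19/(19+1) = 0.950.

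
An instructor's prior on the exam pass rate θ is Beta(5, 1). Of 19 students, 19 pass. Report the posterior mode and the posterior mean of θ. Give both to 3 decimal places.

MAP = 1.000, posterior mean = 0.960

Posterior: Beta(5+19, 1+0) = Beta(24, 1).
Since β = 1 ≤ 1 and α > 1, the Beta density is monotone increasing on [0,1]; the mode is at 1.
Mean = 24/(24+1) = 0.960.
The mean is pulled below the mode by the posterior's left skew.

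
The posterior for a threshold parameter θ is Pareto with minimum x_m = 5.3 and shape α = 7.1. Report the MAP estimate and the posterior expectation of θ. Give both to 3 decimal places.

MAP estimate = 5.300, posterior expectation = 6.169

The Pareto density is strictly decreasing on [x_m, ∞), so the mode is x_m = 5.300.
Mean = α·x_m/(α−1) = 7.1·5.3/6.1 = 6.169.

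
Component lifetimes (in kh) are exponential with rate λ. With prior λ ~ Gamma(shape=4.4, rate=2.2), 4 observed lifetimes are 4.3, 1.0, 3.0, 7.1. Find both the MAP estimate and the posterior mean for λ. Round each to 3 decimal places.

MAP = 0.420; posterior mean = 0.477

Σ times = 15.4. Posterior: Gamma(shape = 4.4+4 = 8.4, rate = 2.2+15.4 = 17.6).
Mode = (α−1)/β = 7.4/17.6 = 0.420.
Mean = α/β = 8.4/17.6 = 0.477.
Right-skewed posterior ⇒ mode < mean.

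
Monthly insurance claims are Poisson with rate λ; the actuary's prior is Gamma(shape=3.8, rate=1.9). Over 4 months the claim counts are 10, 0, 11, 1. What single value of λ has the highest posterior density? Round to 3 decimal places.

Σ counts = 22. Posterior: Gamma(shape = 3.8+22 = 25.8, rate = 1.9+4 = 5.9).
Mode = (α−1)/β = 24.8/5.9 = 4.203.
Mean = α/β = 25.8/5.9 = 4.373.
This is the posterior mode — the MAP estimate.

4.203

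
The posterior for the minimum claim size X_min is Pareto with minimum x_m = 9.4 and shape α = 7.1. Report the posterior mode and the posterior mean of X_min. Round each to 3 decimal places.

X_min_MAP = 9.400, E[X_min|data] = 10.941

The Pareto density is strictly decreasing on [x_m, ∞), so the mode is x_m = 9.400.
Mean = α·x_m/(α−1) = 7.1·9.4/6.1 = 10.941.
Mean > mode: the posterior has a right tail.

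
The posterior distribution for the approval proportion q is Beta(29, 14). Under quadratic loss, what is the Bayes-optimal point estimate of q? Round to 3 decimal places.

0.674

Mode = (29−1)/(29+14−2) = 28/41 = 0.683.
Mean = 29/(29+14) = 29/43 = 0.674.
Quadratic loss ⇒ the optimal estimator is the posterior mean.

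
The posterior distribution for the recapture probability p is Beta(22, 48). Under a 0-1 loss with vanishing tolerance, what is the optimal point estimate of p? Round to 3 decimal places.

0.309

Mode = (22−1)/(22+48−2) = 21/68 = 0.309.
Mean = 22/(22+48) = 22/70 = 0.314.
This is the posterior mode — the MAP estimate.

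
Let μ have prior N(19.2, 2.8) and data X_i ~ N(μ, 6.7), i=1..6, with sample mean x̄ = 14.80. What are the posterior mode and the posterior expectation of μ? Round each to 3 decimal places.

Posterior for μ is Normal. Precision-weighted mean: (1/2.8·19.2 + 6/6.7·14.80) / (1/2.8 + 6/6.7) = 16.054.
A Normal posterior is symmetric, so mode = mean.

MAP = 16.054; posterior mean = 16.054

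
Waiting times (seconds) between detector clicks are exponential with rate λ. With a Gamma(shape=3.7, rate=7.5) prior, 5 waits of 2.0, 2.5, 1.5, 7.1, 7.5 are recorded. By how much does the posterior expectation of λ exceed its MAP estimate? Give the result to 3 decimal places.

Σ times = 20.6. Posterior: Gamma(shape = 3.7+5 = 8.7, rate = 7.5+20.6 = 28.1).
Mode = (α−1)/β = 7.7/28.1 = 0.274.
Mean = α/β = 8.7/28.1 = 0.310.
Difference = 0.310 − 0.274 = 0.036.
The mean is pulled above the mode by the posterior's right skew.

0.036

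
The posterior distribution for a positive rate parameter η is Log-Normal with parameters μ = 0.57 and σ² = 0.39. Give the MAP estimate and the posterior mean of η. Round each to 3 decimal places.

MAP: 1.197. Posterior mean: 2.149.

Mode = exp(μ − σ²) = exp(0.18) = 1.197.
Mean = exp(μ + σ²/2) = exp(0.765) = 2.149.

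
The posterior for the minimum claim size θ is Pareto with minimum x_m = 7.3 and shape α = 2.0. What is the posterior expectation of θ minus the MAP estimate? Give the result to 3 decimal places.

The Pareto density is strictly decreasing on [x_m, ∞), so the mode is x_m = 7.300.
Mean = α·x_m/(α−1) = 2.0·7.3/1.0 = 14.600.
Difference = 14.600 − 7.300 = 7.300.

7.300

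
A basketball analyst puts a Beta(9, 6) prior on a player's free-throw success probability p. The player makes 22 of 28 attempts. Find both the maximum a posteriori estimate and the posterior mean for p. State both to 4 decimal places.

Posterior: Beta(9+22, 6+6) = Beta(31, 12).
Mode = (31−1)/(31+12−2) = 30/41 = 0.7317.
Mean = 31/(31+12) = 31/43 = 0.7209.
Mode > mean: the posterior has a left tail.

MAP: 0.7317. Posterior mean: 0.7209.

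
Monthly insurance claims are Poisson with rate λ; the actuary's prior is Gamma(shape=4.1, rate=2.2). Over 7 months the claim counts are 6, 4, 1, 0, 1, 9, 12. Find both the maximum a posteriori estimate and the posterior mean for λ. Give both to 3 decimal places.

MAP: 3.924. Posterior mean: 4.033.

Σ counts = 33. Posterior: Gamma(shape = 4.1+33 = 37.1, rate = 2.2+7 = 9.2).
Mode = (α−1)/β = 36.1/9.2 = 3.924.
Mean = α/β = 37.1/9.2 = 4.033.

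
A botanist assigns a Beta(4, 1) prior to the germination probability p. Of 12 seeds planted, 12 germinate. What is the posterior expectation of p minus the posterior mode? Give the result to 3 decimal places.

-0.059

Posterior: Beta(4+12, 1+0) = Beta(16, 1).
Since β = 1 ≤ 1 and α > 1, the Beta density is monotone increasing on [0,1]; the mode is at 1.
Mean = 16/(16+1) = 0.941.
Difference = 0.941 − 1.000 = -0.059.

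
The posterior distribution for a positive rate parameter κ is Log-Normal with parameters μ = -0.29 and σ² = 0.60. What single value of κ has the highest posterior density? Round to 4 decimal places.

Mode = exp(μ − σ²) = exp(-0.89) = 0.4107.
Mean = exp(μ + σ²/2) = exp(0.010) = 1.0101.
This is the posterior mode — the MAP estimate.

0.4107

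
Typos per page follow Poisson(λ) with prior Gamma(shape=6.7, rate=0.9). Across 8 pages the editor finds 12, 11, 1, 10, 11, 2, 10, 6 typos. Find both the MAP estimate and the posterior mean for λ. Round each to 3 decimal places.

Σ counts = 63. Posterior: Gamma(shape = 6.7+63 = 69.7, rate = 0.9+8 = 8.9).
Mode = (α−1)/β = 68.7/8.9 = 7.719.
Mean = α/β = 69.7/8.9 = 7.831.
The mean is pulled above the mode by the posterior's right skew.

MAP = 7.719, posterior mean = 7.831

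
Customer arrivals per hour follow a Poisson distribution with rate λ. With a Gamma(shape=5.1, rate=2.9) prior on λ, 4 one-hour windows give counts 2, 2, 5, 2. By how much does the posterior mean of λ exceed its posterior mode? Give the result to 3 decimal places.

0.145

Σ counts = 11. Posterior: Gamma(shape = 5.1+11 = 16.1, rate = 2.9+4 = 6.9).
Mode = (α−1)/β = 15.1/6.9 = 2.188.
Mean = α/β = 16.1/6.9 = 2.333.
Difference = 2.333 − 2.188 = 0.145.
The mean is pulled above the mode by the posterior's right skew.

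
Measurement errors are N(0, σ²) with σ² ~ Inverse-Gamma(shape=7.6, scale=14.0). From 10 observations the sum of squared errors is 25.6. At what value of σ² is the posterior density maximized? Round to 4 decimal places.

1.9706

Posterior: Inverse-Gamma(shape = 7.6+10/2 = 12.6, scale = 14.0+25.6/2 = 26.8).
Mode = β/(α+1) = 26.8/13.6 = 1.9706.
Mean = β/(α−1) = 26.8/11.6 = 2.3103.
This is the posterior mode — the MAP estimate.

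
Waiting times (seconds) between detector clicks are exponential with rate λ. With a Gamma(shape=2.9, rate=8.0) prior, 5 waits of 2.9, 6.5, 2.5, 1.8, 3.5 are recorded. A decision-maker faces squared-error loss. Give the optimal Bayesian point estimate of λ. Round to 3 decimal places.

Σ times = 17.2. Posterior: Gamma(shape = 2.9+5 = 7.9, rate = 8.0+17.2 = 25.2).
Mode = (α−1)/β = 6.9/25.2 = 0.274.
Mean = α/β = 7.9/25.2 = 0.313.
Squared-error loss ⇒ the optimal estimator is the posterior mean.

0.313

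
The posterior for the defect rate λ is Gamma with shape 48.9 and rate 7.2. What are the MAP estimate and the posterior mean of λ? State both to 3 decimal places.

MAP: 6.653. Posterior mean: 6.792.

Mode = (α−1)/β = 47.9/7.2 = 6.653.
Mean = α/β = 48.9/7.2 = 6.792.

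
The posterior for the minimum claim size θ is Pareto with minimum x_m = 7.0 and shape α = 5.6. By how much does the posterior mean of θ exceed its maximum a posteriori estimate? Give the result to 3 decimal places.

1.522

The Pareto density is strictly decreasing on [x_m, ∞), so the mode is x_m = 7.000.
Mean = α·x_m/(α−1) = 5.6·7.0/4.6 = 8.522.
Difference = 8.522 − 7.000 = 1.522.
The posterior is right-skewed, so the mean exceeds the mode.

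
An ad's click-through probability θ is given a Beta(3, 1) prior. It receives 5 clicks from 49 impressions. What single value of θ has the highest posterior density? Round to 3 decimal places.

0.137

Posterior: Beta(3+5, 1+44) = Beta(8, 45).
Mode = (8−1)/(8+45−2) = 7/51 = 0.137.
Mean = 8/(8+45) = 8/53 = 0.151.
This is the posterior mode — the MAP estimate.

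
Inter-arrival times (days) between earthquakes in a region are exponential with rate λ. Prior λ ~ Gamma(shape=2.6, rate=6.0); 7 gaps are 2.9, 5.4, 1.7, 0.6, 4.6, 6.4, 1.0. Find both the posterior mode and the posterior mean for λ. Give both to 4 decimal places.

MAP: 0.3007. Posterior mean: 0.3357.

Σ times = 22.6. Posterior: Gamma(shape = 2.6+7 = 9.6, rate = 6.0+22.6 = 28.6).
Mode = (α−1)/β = 8.6/28.6 = 0.3007.
Mean = α/β = 9.6/28.6 = 0.3357.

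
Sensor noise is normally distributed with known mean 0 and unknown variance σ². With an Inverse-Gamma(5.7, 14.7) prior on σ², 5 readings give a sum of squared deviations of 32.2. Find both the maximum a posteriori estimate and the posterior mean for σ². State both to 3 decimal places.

Posterior: Inverse-Gamma(shape = 5.7+5/2 = 8.2, scale = 14.7+32.2/2 = 30.8).
Mode = β/(α+1) = 30.8/9.2 = 3.348.
Mean = β/(α−1) = 30.8/7.2 = 4.278.

MAP: 3.348. Posterior mean: 4.278.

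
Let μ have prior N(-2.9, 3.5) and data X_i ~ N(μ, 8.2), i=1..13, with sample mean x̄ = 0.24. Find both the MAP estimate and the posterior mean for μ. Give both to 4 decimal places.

MAP: -0.2395. Posterior mean: -0.2395.

Posterior for μ is Normal. Precision-weighted mean: (1/3.5·-2.9 + 13/8.2·0.24) / (1/3.5 + 13/8.2) = -0.2395.
A Normal posterior is symmetric, so mode = mean.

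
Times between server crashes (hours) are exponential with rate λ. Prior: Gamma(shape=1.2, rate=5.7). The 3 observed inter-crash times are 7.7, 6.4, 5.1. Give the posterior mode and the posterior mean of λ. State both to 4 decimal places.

MAP = 0.1285, posterior mean = 0.1687

Σ times = 19.2. Posterior: Gamma(shape = 1.2+3 = 4.2, rate = 5.7+19.2 = 24.9).
Mode = (α−1)/β = 3.2/24.9 = 0.1285.
Mean = α/β = 4.2/24.9 = 0.1687.
Right-skewed posterior ⇒ mode < mean.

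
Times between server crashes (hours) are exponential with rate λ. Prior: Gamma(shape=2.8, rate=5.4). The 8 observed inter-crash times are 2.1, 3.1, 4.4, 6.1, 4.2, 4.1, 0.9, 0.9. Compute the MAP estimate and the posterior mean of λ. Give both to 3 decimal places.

Σ times = 25.8. Posterior: Gamma(shape = 2.8+8 = 10.8, rate = 5.4+25.8 = 31.2).
Mode = (α−1)/β = 9.8/31.2 = 0.314.
Mean = α/β = 10.8/31.2 = 0.346.
Right-skewed posterior ⇒ mode < mean.

MAP = 0.314; posterior mean = 0.346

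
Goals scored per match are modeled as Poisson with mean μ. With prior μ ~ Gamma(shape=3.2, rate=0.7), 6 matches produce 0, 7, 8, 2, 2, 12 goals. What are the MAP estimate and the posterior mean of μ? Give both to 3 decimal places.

Σ counts = 31. Posterior: Gamma(shape = 3.2+31 = 34.2, rate = 0.7+6 = 6.7).
Mode = (α−1)/β = 33.2/6.7 = 4.955.
Mean = α/β = 34.2/6.7 = 5.104.
The posterior is right-skewed, so the mean exceeds the mode.

MAP = 4.955, posterior mean = 5.104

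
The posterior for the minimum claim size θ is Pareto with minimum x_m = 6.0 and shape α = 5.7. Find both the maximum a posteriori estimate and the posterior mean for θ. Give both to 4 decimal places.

maximum a posteriori estimate = 6.0000, posterior mean = 7.2766

The Pareto density is strictly decreasing on [x_m, ∞), so the mode is x_m = 6.0000.
Mean = α·x_m/(α−1) = 5.7·6.0/4.7 = 7.2766.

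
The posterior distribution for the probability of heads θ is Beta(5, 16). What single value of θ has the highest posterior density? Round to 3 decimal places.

0.211

Mode = (5−1)/(5+16−2) = 4/19 = 0.211.
Mean = 5/(5+16) = 5/21 = 0.238.
This is the posterior mode — the MAP estimate.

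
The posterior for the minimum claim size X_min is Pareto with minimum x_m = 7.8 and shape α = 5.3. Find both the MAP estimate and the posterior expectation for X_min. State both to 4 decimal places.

The Pareto density is strictly decreasing on [x_m, ∞), so the mode is x_m = 7.8000.
Mean = α·x_m/(α−1) = 5.3·7.8/4.3 = 9.6140.
Mean > mode: the posterior has a right tail.

MAP = 7.8000; posterior mean = 9.6140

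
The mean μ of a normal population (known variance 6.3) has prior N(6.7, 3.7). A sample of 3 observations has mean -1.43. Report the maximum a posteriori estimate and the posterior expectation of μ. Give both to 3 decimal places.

MAP = 1.514; posterior mean = 1.514

Posterior for μ is Normal. Precision-weighted mean: (1/3.7·6.7 + 3/6.3·-1.43) / (1/3.7 + 3/6.3) = 1.514.
A Normal posterior is symmetric, so mode = mean.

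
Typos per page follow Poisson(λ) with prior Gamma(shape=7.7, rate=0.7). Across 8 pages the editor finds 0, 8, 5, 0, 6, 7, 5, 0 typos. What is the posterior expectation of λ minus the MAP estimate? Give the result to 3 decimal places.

Σ counts = 31. Posterior: Gamma(shape = 7.7+31 = 38.7, rate = 0.7+8 = 8.7).
Mode = (α−1)/β = 37.7/8.7 = 4.333.
Mean = α/β = 38.7/8.7 = 4.448.
Difference = 4.448 − 4.333 = 0.115.

0.115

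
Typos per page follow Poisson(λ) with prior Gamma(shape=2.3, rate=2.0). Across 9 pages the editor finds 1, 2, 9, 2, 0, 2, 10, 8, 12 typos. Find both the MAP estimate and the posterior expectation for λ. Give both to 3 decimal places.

Σ counts = 46. Posterior: Gamma(shape = 2.3+46 = 48.3, rate = 2.0+9 = 11.0).
Mode = (α−1)/β = 47.3/11.0 = 4.300.
Mean = α/β = 48.3/11.0 = 4.391.

MAP = 4.300, posterior mean = 4.391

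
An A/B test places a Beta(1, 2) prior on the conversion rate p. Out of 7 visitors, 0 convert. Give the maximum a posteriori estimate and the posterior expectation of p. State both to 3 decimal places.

MAP: 0.000. Posterior mean: 0.100.

Posterior: Beta(1+0, 2+7) = Beta(1, 9).
Since α = 1 ≤ 1 and β > 1, the Beta density is monotone decreasing on [0,1]; the mode is at 0.
Mean = 1/(1+9) = 0.100.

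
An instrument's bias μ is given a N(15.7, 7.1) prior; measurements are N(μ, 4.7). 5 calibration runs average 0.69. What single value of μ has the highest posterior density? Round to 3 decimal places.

Posterior for μ is Normal. Precision-weighted mean: (1/7.1·15.7 + 5/4.7·0.69) / (1/7.1 + 5/4.7) = 2.445.
A Normal posterior is symmetric, so mode = mean.
This is the posterior mode — the MAP estimate.

2.445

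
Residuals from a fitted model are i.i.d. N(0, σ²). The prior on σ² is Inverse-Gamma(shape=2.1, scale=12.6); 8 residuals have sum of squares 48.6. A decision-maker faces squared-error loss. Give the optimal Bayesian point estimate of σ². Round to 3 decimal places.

7.235

Posterior: Inverse-Gamma(shape = 2.1+8/2 = 6.1, scale = 12.6+48.6/2 = 36.9).
Mode = β/(α+1) = 36.9/7.1 = 5.197.
Mean = β/(α−1) = 36.9/5.1 = 7.235.
Squared-error loss ⇒ the optimal estimator is the posterior mean.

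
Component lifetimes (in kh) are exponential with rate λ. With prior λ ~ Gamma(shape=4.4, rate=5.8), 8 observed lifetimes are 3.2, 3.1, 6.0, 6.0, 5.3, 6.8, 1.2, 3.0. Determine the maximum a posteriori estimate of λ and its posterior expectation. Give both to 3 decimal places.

MAP: 0.282. Posterior mean: 0.307.

Σ times = 34.6. Posterior: Gamma(shape = 4.4+8 = 12.4, rate = 5.8+34.6 = 40.4).
Mode = (α−1)/β = 11.4/40.4 = 0.282.
Mean = α/β = 12.4/40.4 = 0.307.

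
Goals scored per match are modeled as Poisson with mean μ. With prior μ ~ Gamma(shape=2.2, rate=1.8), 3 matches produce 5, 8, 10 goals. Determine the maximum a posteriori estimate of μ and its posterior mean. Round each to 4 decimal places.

Σ counts = 23. Posterior: Gamma(shape = 2.2+23 = 25.2, rate = 1.8+3 = 4.8).
Mode = (α−1)/β = 24.2/4.8 = 5.0417.
Mean = α/β = 25.2/4.8 = 5.2500.

MAP = 5.0417, posterior mean = 5.2500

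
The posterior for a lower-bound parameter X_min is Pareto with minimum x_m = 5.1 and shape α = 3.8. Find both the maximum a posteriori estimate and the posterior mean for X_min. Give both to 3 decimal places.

X_min_MAP = 5.100, E[X_min|data] = 6.921

The Pareto density is strictly decreasing on [x_m, ∞), so the mode is x_m = 5.100.
Mean = α·x_m/(α−1) = 3.8·5.1/2.8 = 6.921.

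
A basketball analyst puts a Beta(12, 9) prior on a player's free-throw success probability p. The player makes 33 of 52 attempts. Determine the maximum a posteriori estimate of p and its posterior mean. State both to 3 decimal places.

MAP: 0.620. Posterior mean: 0.616.

Posterior: Beta(12+33, 9+19) = Beta(45, 28).
Mode = (45−1)/(45+28−2) = 44/71 = 0.620.
Mean = 45/(45+28) = 45/73 = 0.616.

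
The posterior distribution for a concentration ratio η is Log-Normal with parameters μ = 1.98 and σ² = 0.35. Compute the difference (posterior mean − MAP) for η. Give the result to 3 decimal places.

3.524

Mode = exp(μ − σ²) = exp(1.63) = 5.104.
Mean = exp(μ + σ²/2) = exp(2.155) = 8.628.
Difference = 8.628 − 5.104 = 3.524.
Right-skewed posterior ⇒ mode < mean.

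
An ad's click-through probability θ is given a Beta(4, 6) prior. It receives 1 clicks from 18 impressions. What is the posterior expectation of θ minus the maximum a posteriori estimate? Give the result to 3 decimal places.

0.025

Posterior: Beta(4+1, 6+17) = Beta(5, 23).
Mode = (5−1)/(5+23−2) = 4/26 = 0.154.
Mean = 5/(5+23) = 5/28 = 0.179.
Difference = 0.179 − 0.154 = 0.025.
The mean is pulled above the mode by the posterior's right skew.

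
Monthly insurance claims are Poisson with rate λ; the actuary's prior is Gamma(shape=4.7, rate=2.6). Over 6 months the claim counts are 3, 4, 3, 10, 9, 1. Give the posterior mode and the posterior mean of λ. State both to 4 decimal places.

Σ counts = 30. Posterior: Gamma(shape = 4.7+30 = 34.7, rate = 2.6+6 = 8.6).
Mode = (α−1)/β = 33.7/8.6 = 3.9186.
Mean = α/β = 34.7/8.6 = 4.0349.

λ_MAP = 3.9186, E[λ|data] = 4.0349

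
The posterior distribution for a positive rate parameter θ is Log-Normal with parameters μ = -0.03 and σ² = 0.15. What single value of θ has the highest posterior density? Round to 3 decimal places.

0.835

Mode = exp(μ − σ²) = exp(-0.18) = 0.835.
Mean = exp(μ + σ²/2) = exp(0.045) = 1.046.
This is the posterior mode — the MAP estimate.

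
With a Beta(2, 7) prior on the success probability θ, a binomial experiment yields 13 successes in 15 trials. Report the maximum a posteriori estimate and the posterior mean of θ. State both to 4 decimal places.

Posterior: Beta(2+13, 7+2) = Beta(15, 9).
Mode = (15−1)/(15+9−2) = 14/22 = 0.6364.
Mean = 15/(15+9) = 15/24 = 0.6250.
The mean is pulled below the mode by the posterior's left skew.

maximum a posteriori estimate = 0.6364, posterior mean = 0.6250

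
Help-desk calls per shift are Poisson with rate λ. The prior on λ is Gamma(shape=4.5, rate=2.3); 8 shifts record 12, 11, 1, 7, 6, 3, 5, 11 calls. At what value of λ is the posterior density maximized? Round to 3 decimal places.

Σ counts = 56. Posterior: Gamma(shape = 4.5+56 = 60.5, rate = 2.3+8 = 10.3).
Mode = (α−1)/β = 59.5/10.3 = 5.777.
Mean = α/β = 60.5/10.3 = 5.874.
This is the posterior mode — the MAP estimate.

5.777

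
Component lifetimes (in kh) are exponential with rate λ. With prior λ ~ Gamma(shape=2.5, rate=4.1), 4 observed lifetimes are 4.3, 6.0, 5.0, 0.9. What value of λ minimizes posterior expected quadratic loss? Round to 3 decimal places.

Σ times = 16.2. Posterior: Gamma(shape = 2.5+4 = 6.5, rate = 4.1+16.2 = 20.3).
Mode = (α−1)/β = 5.5/20.3 = 0.271.
Mean = α/β = 6.5/20.3 = 0.320.
Quadratic loss ⇒ the optimal estimator is the posterior mean.

0.320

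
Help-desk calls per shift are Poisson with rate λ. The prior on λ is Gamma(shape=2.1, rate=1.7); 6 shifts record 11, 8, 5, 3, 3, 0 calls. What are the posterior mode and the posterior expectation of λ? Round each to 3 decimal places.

λ_MAP = 4.039, E[λ|data] = 4.169

Σ counts = 30. Posterior: Gamma(shape = 2.1+30 = 32.1, rate = 1.7+6 = 7.7).
Mode = (α−1)/β = 31.1/7.7 = 4.039.
Mean = α/β = 32.1/7.7 = 4.169.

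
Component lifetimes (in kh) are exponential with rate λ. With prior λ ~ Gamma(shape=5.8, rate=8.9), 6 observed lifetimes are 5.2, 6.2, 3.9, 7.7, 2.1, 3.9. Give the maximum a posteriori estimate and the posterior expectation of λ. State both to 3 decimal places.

MAP = 0.285; posterior mean = 0.311

Σ times = 29.0. Posterior: Gamma(shape = 5.8+6 = 11.8, rate = 8.9+29.0 = 37.9).
Mode = (α−1)/β = 10.8/37.9 = 0.285.
Mean = α/β = 11.8/37.9 = 0.311.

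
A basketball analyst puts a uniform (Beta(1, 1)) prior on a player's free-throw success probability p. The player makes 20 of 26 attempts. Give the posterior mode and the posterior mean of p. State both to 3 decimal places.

MAP = 0.769; posterior mean = 0.750

Posterior: Beta(1+20, 1+6) = Beta(21, 7).
Mode = (21−1)/(21+7−2) = 20/26 = 0.769.
With a flat prior the MAP equals the MLE, 20/26.
Mean = 21/(21+7) = 21/28 = 0.750.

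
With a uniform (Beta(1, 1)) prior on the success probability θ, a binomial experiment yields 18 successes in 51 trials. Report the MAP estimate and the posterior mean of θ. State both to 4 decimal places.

Posterior: Beta(1+18, 1+33) = Beta(19, 34).
Mode = (19−1)/(19+34−2) = 18/51 = 0.3529.
With a flat prior the MAP equals the MLE, 18/51.
Mean = 19/(19+34) = 19/53 = 0.3585.

MAP: 0.3529. Posterior mean: 0.3585.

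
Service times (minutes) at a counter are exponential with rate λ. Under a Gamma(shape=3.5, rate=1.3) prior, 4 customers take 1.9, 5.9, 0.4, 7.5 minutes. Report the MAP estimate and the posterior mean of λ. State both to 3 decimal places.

Σ times = 15.7. Posterior: Gamma(shape = 3.5+4 = 7.5, rate = 1.3+15.7 = 17.0).
Mode = (α−1)/β = 6.5/17.0 = 0.382.
Mean = α/β = 7.5/17.0 = 0.441.
Mean > mode: the posterior has a right tail.

MAP estimate = 0.382, posterior mean = 0.441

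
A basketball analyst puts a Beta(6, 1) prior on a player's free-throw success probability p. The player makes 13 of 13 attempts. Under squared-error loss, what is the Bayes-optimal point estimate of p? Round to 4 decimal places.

Posterior: Beta(6+13, 1+0) = Beta(19, 1).
Since β = 1 ≤ 1 and α > 1, the Beta density is monotone increasing on [0,1]; the mode is at 1.
Mean = 19/(19+1) = 0.9500.
Squared-error loss ⇒ the optimal estimator is the posterior mean.

0.9500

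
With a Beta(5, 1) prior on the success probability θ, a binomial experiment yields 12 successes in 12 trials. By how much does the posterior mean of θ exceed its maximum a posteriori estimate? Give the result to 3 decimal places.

Posterior: Beta(5+12, 1+0) = Beta(17, 1).
Since β = 1 ≤ 1 and α > 1, the Beta density is monotone increasing on [0,1]; the mode is at 1.
Mean = 17/(17+1) = 0.944.
Difference = 0.944 − 1.000 = -0.056.

-0.056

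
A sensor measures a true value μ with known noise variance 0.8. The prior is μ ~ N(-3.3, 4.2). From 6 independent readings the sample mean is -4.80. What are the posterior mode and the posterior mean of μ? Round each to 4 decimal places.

MAP = -4.7538; posterior mean = -4.7538

Posterior for μ is Normal. Precision-weighted mean: (1/4.2·-3.3 + 6/0.8·-4.80) / (1/4.2 + 6/0.8) = -4.7538.
A Normal posterior is symmetric, so mode = mean.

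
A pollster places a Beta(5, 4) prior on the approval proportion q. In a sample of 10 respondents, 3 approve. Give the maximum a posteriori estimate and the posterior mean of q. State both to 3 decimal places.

Posterior: Beta(5+3, 4+7) = Beta(8, 11).
Mode = (8−1)/(8+11−2) = 7/17 = 0.412.
Mean = 8/(8+11) = 8/19 = 0.421.
Mean > mode: the posterior has a right tail.

q_MAP = 0.412, E[q|data] = 0.421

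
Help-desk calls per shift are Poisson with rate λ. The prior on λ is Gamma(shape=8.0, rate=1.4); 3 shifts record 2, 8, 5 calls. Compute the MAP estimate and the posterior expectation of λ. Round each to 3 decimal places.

Σ counts = 15. Posterior: Gamma(shape = 8.0+15 = 23.0, rate = 1.4+3 = 4.4).
Mode = (α−1)/β = 22.0/4.4 = 5.000.
Mean = α/β = 23.0/4.4 = 5.227.

λ_MAP = 5.000, E[λ|data] = 5.227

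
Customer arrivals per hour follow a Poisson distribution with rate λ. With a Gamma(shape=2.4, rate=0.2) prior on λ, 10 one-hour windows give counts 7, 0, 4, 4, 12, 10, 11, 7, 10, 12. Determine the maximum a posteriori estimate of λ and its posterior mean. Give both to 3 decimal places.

Σ counts = 77. Posterior: Gamma(shape = 2.4+77 = 79.4, rate = 0.2+10 = 10.2).
Mode = (α−1)/β = 78.4/10.2 = 7.686.
Mean = α/β = 79.4/10.2 = 7.784.

MAP: 7.686. Posterior mean: 7.784.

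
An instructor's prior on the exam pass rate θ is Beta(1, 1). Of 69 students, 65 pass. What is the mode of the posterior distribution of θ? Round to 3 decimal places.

0.942

Posterior: Beta(1+65, 1+4) = Beta(66, 5).
Mode = (66−1)/(66+5−2) = 65/69 = 0.942.
With a flat prior the MAP equals the MLE, 65/69.
Mean = 66/(66+5) = 66/71 = 0.930.
This is the posterior mode — the MAP estimate.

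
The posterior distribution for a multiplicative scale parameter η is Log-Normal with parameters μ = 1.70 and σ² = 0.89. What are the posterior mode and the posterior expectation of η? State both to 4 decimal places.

MAP = 2.2479, posterior mean = 8.5420

Mode = exp(μ − σ²) = exp(0.81) = 2.2479.
Mean = exp(μ + σ²/2) = exp(2.145) = 8.5420.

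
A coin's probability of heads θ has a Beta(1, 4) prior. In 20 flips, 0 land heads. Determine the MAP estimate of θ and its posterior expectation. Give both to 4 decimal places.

MAP = 0.0000, posterior mean = 0.0400

Posterior: Beta(1+0, 4+20) = Beta(1, 24).
Since α = 1 ≤ 1 and β > 1, the Beta density is monotone decreasing on [0,1]; the mode is at 0.
Mean = 1/(1+24) = 0.0400.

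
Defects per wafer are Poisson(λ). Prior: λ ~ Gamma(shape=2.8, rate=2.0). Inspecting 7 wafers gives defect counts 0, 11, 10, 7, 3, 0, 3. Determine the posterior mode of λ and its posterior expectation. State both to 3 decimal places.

MAP: 3.978. Posterior mean: 4.089.

Σ counts = 34. Posterior: Gamma(shape = 2.8+34 = 36.8, rate = 2.0+7 = 9.0).
Mode = (α−1)/β = 35.8/9.0 = 3.978.
Mean = α/β = 36.8/9.0 = 4.089.
The posterior is right-skewed, so the mean exceeds the mode.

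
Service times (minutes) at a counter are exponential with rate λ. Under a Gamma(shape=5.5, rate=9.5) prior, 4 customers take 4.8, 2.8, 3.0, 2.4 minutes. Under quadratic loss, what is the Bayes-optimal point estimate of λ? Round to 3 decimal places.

Σ times = 13.0. Posterior: Gamma(shape = 5.5+4 = 9.5, rate = 9.5+13.0 = 22.5).
Mode = (α−1)/β = 8.5/22.5 = 0.378.
Mean = α/β = 9.5/22.5 = 0.422.
Quadratic loss ⇒ the optimal estimator is the posterior mean.

0.422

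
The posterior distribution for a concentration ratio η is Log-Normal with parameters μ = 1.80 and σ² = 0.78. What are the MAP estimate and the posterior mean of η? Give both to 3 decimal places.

MAP = 2.773; posterior mean = 8.935

Mode = exp(μ − σ²) = exp(1.02) = 2.773.
Mean = exp(μ + σ²/2) = exp(2.190) = 8.935.
Mean > mode: the posterior has a right tail.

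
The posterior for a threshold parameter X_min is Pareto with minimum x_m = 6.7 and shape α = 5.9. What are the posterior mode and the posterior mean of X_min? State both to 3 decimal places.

MAP = 6.700, posterior mean = 8.067

The Pareto density is strictly decreasing on [x_m, ∞), so the mode is x_m = 6.700.
Mean = α·x_m/(α−1) = 5.9·6.7/4.9 = 8.067.
The posterior is right-skewed, so the mean exceeds the mode.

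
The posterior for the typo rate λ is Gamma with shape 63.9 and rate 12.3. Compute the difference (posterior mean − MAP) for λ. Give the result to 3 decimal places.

0.081

Mode = (α−1)/β = 62.9/12.3 = 5.114.
Mean = α/β = 63.9/12.3 = 5.195.
Difference = 5.195 − 5.114 = 0.081.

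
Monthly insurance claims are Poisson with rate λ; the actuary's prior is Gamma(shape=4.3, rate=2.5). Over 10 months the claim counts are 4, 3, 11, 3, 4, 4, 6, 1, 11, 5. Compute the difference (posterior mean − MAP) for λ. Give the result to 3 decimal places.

0.080

Σ counts = 52. Posterior: Gamma(shape = 4.3+52 = 56.3, rate = 2.5+10 = 12.5).
Mode = (α−1)/β = 55.3/12.5 = 4.424.
Mean = α/β = 56.3/12.5 = 4.504.
Difference = 4.504 − 4.424 = 0.080.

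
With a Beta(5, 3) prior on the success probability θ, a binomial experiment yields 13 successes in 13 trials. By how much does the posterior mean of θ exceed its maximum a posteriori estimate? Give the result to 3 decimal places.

Posterior: Beta(5+13, 3+0) = Beta(18, 3).
Mode = (18−1)/(18+3−2) = 17/19 = 0.895.
Mean = 18/(18+3) = 18/21 = 0.857.
Difference = 0.857 − 0.895 = -0.038.

-0.038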